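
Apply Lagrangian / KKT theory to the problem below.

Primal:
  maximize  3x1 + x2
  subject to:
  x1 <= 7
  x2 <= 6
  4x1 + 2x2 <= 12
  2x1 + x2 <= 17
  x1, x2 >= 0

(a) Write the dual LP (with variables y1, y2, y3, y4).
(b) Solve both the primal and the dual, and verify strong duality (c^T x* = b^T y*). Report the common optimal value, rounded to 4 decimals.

The standard primal-dual pair for 'max c^T x s.t. A x <= b, x >= 0' is:
  Dual:  min b^T y  s.t.  A^T y >= c,  y >= 0.

So the dual LP is:
  minimize  7y1 + 6y2 + 12y3 + 17y4
  subject to:
    y1 + 4y3 + 2y4 >= 3
    y2 + 2y3 + y4 >= 1
    y1, y2, y3, y4 >= 0

Solving the primal: x* = (3, 0).
  primal value c^T x* = 9.
Solving the dual: y* = (0, 0, 0.75, 0).
  dual value b^T y* = 9.
Strong duality: c^T x* = b^T y*. Confirmed.

9


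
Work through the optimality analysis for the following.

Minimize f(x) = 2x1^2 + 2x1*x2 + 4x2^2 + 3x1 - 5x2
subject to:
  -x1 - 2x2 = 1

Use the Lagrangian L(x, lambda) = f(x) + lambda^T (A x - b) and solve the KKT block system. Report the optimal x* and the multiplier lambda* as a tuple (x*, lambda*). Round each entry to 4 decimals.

Form the Lagrangian:
  L(x, lambda) = (1/2) x^T Q x + c^T x + lambda^T (A x - b)
Stationarity (grad_x L = 0): Q x + c + A^T lambda = 0.
Primal feasibility: A x = b.

This gives the KKT block system:
  [ Q   A^T ] [ x     ]   [-c ]
  [ A    0  ] [ lambda ] = [ b ]

Solving the linear system:
  x*      = (-1.625, 0.3125)
  lambda* = (-2.875)
  f(x*)   = -1.7812

x* = (-1.625, 0.3125), lambda* = (-2.875)


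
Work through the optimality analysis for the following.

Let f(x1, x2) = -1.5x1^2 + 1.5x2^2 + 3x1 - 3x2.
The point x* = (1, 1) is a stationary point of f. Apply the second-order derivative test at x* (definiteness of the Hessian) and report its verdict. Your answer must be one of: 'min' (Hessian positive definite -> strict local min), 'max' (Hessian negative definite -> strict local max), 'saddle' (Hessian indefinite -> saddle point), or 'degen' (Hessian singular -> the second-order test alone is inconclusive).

Compute the Hessian H = grad^2 f:
  H = [[-3, 0], [0, 3]]
Verify stationarity: grad f(x*) = H x* + g = (0, 0).
Eigenvalues of H: -3, 3.
Eigenvalues have mixed signs, so H is indefinite -> x* is a saddle point.

saddle


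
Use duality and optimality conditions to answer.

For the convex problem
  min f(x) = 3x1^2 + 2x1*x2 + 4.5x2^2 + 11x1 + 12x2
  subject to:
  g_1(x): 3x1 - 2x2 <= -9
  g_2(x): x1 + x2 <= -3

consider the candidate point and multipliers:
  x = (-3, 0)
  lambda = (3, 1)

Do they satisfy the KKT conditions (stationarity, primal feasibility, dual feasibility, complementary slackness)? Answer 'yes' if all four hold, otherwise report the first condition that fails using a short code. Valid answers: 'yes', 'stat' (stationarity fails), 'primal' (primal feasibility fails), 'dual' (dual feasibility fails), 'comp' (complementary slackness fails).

Gradient of f: grad f(x) = Q x + c = (-7, 6)
Constraint values g_i(x) = a_i^T x - b_i:
  g_1((-3, 0)) = 0
  g_2((-3, 0)) = 0
Stationarity residual: grad f(x) + sum_i lambda_i a_i = (3, 1)
  -> stationarity FAILS
Primal feasibility (all g_i <= 0): OK
Dual feasibility (all lambda_i >= 0): OK
Complementary slackness (lambda_i * g_i(x) = 0 for all i): OK

Verdict: the first failing condition is stationarity -> stat.

stat


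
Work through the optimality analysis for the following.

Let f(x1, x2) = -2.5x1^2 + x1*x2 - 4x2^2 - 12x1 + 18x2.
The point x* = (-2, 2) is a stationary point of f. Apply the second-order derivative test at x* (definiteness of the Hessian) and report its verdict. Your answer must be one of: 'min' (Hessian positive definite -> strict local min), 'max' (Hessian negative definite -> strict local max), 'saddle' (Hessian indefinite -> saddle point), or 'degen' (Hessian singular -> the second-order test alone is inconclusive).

Compute the Hessian H = grad^2 f:
  H = [[-5, 1], [1, -8]]
Verify stationarity: grad f(x*) = H x* + g = (0, 0).
Eigenvalues of H: -8.3028, -4.6972.
Both eigenvalues < 0, so H is negative definite -> x* is a strict local max.

max


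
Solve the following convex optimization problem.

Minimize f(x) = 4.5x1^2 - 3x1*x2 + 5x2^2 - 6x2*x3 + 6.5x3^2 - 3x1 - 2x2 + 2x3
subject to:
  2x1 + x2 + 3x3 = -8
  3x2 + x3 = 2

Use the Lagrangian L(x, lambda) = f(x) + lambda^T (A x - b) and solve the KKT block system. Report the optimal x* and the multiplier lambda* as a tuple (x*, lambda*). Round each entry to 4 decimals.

Form the Lagrangian:
  L(x, lambda) = (1/2) x^T Q x + c^T x + lambda^T (A x - b)
Stationarity (grad_x L = 0): Q x + c + A^T lambda = 0.
Primal feasibility: A x = b.

This gives the KKT block system:
  [ Q   A^T ] [ x     ]   [-c ]
  [ A    0  ] [ lambda ] = [ b ]

Solving the linear system:
  x*      = (-2.1802, 1.2049, -1.6148)
  lambda* = (13.1184, -13.1325)
  f(x*)   = 66.0565

x* = (-2.1802, 1.2049, -1.6148), lambda* = (13.1184, -13.1325)


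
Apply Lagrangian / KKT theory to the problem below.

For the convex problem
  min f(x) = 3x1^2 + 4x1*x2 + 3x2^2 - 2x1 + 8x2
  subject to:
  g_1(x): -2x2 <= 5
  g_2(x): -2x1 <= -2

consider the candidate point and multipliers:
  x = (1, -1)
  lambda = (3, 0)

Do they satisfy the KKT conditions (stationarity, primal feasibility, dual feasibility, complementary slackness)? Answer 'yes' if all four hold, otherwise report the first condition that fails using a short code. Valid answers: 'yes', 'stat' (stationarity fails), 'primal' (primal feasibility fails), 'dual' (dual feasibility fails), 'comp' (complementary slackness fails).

Gradient of f: grad f(x) = Q x + c = (0, 6)
Constraint values g_i(x) = a_i^T x - b_i:
  g_1((1, -1)) = -3
  g_2((1, -1)) = 0
Stationarity residual: grad f(x) + sum_i lambda_i a_i = (0, 0)
  -> stationarity OK
Primal feasibility (all g_i <= 0): OK
Dual feasibility (all lambda_i >= 0): OK
Complementary slackness (lambda_i * g_i(x) = 0 for all i): FAILS

Verdict: the first failing condition is complementary_slackness -> comp.

comp


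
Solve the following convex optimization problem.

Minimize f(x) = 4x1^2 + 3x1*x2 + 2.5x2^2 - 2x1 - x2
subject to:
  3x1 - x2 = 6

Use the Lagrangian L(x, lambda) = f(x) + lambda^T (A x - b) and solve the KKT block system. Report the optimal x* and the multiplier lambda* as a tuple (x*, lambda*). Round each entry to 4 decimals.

Form the Lagrangian:
  L(x, lambda) = (1/2) x^T Q x + c^T x + lambda^T (A x - b)
Stationarity (grad_x L = 0): Q x + c + A^T lambda = 0.
Primal feasibility: A x = b.

This gives the KKT block system:
  [ Q   A^T ] [ x     ]   [-c ]
  [ A    0  ] [ lambda ] = [ b ]

Solving the linear system:
  x*      = (1.5915, -1.2254)
  lambda* = (-2.3521)
  f(x*)   = 6.0775

x* = (1.5915, -1.2254), lambda* = (-2.3521)


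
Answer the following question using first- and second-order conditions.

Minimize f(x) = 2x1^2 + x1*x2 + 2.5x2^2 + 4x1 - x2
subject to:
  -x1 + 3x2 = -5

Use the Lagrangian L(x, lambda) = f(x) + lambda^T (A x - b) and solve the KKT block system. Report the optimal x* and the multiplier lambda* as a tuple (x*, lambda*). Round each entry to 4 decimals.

Form the Lagrangian:
  L(x, lambda) = (1/2) x^T Q x + c^T x + lambda^T (A x - b)
Stationarity (grad_x L = 0): Q x + c + A^T lambda = 0.
Primal feasibility: A x = b.

This gives the KKT block system:
  [ Q   A^T ] [ x     ]   [-c ]
  [ A    0  ] [ lambda ] = [ b ]

Solving the linear system:
  x*      = (0.1489, -1.617)
  lambda* = (2.9787)
  f(x*)   = 8.5532

x* = (0.1489, -1.617), lambda* = (2.9787)


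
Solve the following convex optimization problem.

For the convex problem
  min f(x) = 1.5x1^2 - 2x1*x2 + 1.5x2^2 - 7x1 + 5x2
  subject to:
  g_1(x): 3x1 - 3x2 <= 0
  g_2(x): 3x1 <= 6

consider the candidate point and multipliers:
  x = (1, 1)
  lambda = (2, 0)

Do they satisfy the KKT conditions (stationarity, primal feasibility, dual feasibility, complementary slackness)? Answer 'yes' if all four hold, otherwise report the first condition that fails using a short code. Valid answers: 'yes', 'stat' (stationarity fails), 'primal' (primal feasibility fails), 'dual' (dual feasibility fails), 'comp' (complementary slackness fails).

Gradient of f: grad f(x) = Q x + c = (-6, 6)
Constraint values g_i(x) = a_i^T x - b_i:
  g_1((1, 1)) = 0
  g_2((1, 1)) = -3
Stationarity residual: grad f(x) + sum_i lambda_i a_i = (0, 0)
  -> stationarity OK
Primal feasibility (all g_i <= 0): OK
Dual feasibility (all lambda_i >= 0): OK
Complementary slackness (lambda_i * g_i(x) = 0 for all i): OK

Verdict: yes, KKT holds.

yes


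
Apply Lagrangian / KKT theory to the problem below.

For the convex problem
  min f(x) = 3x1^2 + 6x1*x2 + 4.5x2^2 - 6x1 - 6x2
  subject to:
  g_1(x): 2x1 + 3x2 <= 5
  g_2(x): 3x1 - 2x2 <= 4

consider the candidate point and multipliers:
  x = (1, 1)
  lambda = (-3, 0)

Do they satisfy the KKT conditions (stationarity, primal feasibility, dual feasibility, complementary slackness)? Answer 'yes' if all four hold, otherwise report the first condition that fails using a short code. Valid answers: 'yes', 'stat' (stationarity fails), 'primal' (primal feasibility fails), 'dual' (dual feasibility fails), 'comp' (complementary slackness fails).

Gradient of f: grad f(x) = Q x + c = (6, 9)
Constraint values g_i(x) = a_i^T x - b_i:
  g_1((1, 1)) = 0
  g_2((1, 1)) = -3
Stationarity residual: grad f(x) + sum_i lambda_i a_i = (0, 0)
  -> stationarity OK
Primal feasibility (all g_i <= 0): OK
Dual feasibility (all lambda_i >= 0): FAILS
Complementary slackness (lambda_i * g_i(x) = 0 for all i): OK

Verdict: the first failing condition is dual_feasibility -> dual.

dual


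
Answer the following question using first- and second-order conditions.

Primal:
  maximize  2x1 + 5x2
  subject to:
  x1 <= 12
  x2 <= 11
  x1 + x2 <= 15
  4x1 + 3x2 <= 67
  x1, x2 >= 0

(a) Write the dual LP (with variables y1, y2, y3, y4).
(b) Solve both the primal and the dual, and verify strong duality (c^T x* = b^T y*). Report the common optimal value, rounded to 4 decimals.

The standard primal-dual pair for 'max c^T x s.t. A x <= b, x >= 0' is:
  Dual:  min b^T y  s.t.  A^T y >= c,  y >= 0.

So the dual LP is:
  minimize  12y1 + 11y2 + 15y3 + 67y4
  subject to:
    y1 + y3 + 4y4 >= 2
    y2 + y3 + 3y4 >= 5
    y1, y2, y3, y4 >= 0

Solving the primal: x* = (4, 11).
  primal value c^T x* = 63.
Solving the dual: y* = (0, 3, 2, 0).
  dual value b^T y* = 63.
Strong duality: c^T x* = b^T y*. Confirmed.

63


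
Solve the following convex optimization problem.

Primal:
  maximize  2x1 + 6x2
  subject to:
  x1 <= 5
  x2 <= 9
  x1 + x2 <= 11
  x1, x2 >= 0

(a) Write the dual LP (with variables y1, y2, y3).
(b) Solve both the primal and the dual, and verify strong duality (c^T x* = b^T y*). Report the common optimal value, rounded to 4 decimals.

The standard primal-dual pair for 'max c^T x s.t. A x <= b, x >= 0' is:
  Dual:  min b^T y  s.t.  A^T y >= c,  y >= 0.

So the dual LP is:
  minimize  5y1 + 9y2 + 11y3
  subject to:
    y1 + y3 >= 2
    y2 + y3 >= 6
    y1, y2, y3 >= 0

Solving the primal: x* = (2, 9).
  primal value c^T x* = 58.
Solving the dual: y* = (0, 4, 2).
  dual value b^T y* = 58.
Strong duality: c^T x* = b^T y*. Confirmed.

58


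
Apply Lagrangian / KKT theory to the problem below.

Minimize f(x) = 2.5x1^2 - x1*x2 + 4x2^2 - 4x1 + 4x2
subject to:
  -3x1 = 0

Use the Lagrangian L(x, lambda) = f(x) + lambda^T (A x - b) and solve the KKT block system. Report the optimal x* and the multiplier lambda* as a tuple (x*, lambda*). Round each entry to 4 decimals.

Form the Lagrangian:
  L(x, lambda) = (1/2) x^T Q x + c^T x + lambda^T (A x - b)
Stationarity (grad_x L = 0): Q x + c + A^T lambda = 0.
Primal feasibility: A x = b.

This gives the KKT block system:
  [ Q   A^T ] [ x     ]   [-c ]
  [ A    0  ] [ lambda ] = [ b ]

Solving the linear system:
  x*      = (0, -0.5)
  lambda* = (-1.1667)
  f(x*)   = -1

x* = (0, -0.5), lambda* = (-1.1667)


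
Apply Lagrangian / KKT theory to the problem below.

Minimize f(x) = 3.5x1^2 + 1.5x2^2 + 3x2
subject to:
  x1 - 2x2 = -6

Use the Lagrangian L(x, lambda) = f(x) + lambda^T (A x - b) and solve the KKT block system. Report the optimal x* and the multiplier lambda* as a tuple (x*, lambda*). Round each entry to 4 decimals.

Form the Lagrangian:
  L(x, lambda) = (1/2) x^T Q x + c^T x + lambda^T (A x - b)
Stationarity (grad_x L = 0): Q x + c + A^T lambda = 0.
Primal feasibility: A x = b.

This gives the KKT block system:
  [ Q   A^T ] [ x     ]   [-c ]
  [ A    0  ] [ lambda ] = [ b ]

Solving the linear system:
  x*      = (-0.7742, 2.6129)
  lambda* = (5.4194)
  f(x*)   = 20.1774

x* = (-0.7742, 2.6129), lambda* = (5.4194)


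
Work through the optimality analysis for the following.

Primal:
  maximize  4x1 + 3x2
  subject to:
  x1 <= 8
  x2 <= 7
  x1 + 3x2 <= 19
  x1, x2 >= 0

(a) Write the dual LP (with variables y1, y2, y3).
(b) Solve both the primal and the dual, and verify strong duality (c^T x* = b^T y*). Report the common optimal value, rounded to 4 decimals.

The standard primal-dual pair for 'max c^T x s.t. A x <= b, x >= 0' is:
  Dual:  min b^T y  s.t.  A^T y >= c,  y >= 0.

So the dual LP is:
  minimize  8y1 + 7y2 + 19y3
  subject to:
    y1 + y3 >= 4
    y2 + 3y3 >= 3
    y1, y2, y3 >= 0

Solving the primal: x* = (8, 3.6667).
  primal value c^T x* = 43.
Solving the dual: y* = (3, 0, 1).
  dual value b^T y* = 43.
Strong duality: c^T x* = b^T y*. Confirmed.

43


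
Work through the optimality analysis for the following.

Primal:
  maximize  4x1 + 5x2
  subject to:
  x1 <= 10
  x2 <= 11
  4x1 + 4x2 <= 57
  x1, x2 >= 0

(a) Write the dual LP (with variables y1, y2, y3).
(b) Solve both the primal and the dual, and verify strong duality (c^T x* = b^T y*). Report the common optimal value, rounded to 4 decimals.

The standard primal-dual pair for 'max c^T x s.t. A x <= b, x >= 0' is:
  Dual:  min b^T y  s.t.  A^T y >= c,  y >= 0.

So the dual LP is:
  minimize  10y1 + 11y2 + 57y3
  subject to:
    y1 + 4y3 >= 4
    y2 + 4y3 >= 5
    y1, y2, y3 >= 0

Solving the primal: x* = (3.25, 11).
  primal value c^T x* = 68.
Solving the dual: y* = (0, 1, 1).
  dual value b^T y* = 68.
Strong duality: c^T x* = b^T y*. Confirmed.

68


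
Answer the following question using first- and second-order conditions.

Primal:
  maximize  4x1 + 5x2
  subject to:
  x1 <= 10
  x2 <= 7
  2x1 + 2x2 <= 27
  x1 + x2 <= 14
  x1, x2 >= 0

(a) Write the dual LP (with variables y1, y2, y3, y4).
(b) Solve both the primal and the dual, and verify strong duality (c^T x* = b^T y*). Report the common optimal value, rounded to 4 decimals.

The standard primal-dual pair for 'max c^T x s.t. A x <= b, x >= 0' is:
  Dual:  min b^T y  s.t.  A^T y >= c,  y >= 0.

So the dual LP is:
  minimize  10y1 + 7y2 + 27y3 + 14y4
  subject to:
    y1 + 2y3 + y4 >= 4
    y2 + 2y3 + y4 >= 5
    y1, y2, y3, y4 >= 0

Solving the primal: x* = (6.5, 7).
  primal value c^T x* = 61.
Solving the dual: y* = (0, 1, 2, 0).
  dual value b^T y* = 61.
Strong duality: c^T x* = b^T y*. Confirmed.

61


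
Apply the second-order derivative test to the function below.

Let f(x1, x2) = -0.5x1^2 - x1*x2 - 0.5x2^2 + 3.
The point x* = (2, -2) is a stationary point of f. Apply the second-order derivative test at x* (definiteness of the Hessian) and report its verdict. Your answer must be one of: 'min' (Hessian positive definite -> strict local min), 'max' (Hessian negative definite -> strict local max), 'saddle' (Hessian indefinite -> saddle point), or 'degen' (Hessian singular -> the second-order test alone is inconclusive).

Compute the Hessian H = grad^2 f:
  H = [[-1, -1], [-1, -1]]
Verify stationarity: grad f(x*) = H x* + g = (0, 0).
Eigenvalues of H: -2, 0.
H has a zero eigenvalue (singular; negative semidefinite but not definite), so H is neither positive definite, negative definite, nor indefinite. The second-order test alone is inconclusive -> degen.
(Indeed, f is constant along the null direction of H through x*, so x* is not a strict local extremum.)

degen


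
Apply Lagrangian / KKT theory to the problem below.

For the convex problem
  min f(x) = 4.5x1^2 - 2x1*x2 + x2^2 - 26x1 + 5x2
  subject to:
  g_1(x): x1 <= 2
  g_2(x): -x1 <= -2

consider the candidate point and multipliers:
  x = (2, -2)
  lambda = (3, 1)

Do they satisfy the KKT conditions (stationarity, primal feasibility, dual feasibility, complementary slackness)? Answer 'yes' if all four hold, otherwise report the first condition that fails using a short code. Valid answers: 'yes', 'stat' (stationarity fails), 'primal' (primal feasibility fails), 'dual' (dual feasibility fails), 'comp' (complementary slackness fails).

Gradient of f: grad f(x) = Q x + c = (-4, -3)
Constraint values g_i(x) = a_i^T x - b_i:
  g_1((2, -2)) = 0
  g_2((2, -2)) = 0
Stationarity residual: grad f(x) + sum_i lambda_i a_i = (-2, -3)
  -> stationarity FAILS
Primal feasibility (all g_i <= 0): OK
Dual feasibility (all lambda_i >= 0): OK
Complementary slackness (lambda_i * g_i(x) = 0 for all i): OK

Verdict: the first failing condition is stationarity -> stat.

stat


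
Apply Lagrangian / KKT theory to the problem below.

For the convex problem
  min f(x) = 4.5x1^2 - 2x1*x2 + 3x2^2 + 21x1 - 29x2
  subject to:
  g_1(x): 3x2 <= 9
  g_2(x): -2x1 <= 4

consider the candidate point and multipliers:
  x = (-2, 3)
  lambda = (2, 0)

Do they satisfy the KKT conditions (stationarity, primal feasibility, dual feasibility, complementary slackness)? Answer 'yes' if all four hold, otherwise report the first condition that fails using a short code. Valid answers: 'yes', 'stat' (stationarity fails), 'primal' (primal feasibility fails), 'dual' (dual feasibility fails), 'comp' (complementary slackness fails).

Gradient of f: grad f(x) = Q x + c = (-3, -7)
Constraint values g_i(x) = a_i^T x - b_i:
  g_1((-2, 3)) = 0
  g_2((-2, 3)) = 0
Stationarity residual: grad f(x) + sum_i lambda_i a_i = (-3, -1)
  -> stationarity FAILS
Primal feasibility (all g_i <= 0): OK
Dual feasibility (all lambda_i >= 0): OK
Complementary slackness (lambda_i * g_i(x) = 0 for all i): OK

Verdict: the first failing condition is stationarity -> stat.

stat


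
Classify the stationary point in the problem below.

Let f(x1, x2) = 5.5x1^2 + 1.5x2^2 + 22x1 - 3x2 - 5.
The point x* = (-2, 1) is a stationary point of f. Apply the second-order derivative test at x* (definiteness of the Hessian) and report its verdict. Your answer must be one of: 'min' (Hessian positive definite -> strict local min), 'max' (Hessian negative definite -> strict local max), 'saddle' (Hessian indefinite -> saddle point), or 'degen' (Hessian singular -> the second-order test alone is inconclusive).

Compute the Hessian H = grad^2 f:
  H = [[11, 0], [0, 3]]
Verify stationarity: grad f(x*) = H x* + g = (0, 0).
Eigenvalues of H: 3, 11.
Both eigenvalues > 0, so H is positive definite -> x* is a strict local min.

min


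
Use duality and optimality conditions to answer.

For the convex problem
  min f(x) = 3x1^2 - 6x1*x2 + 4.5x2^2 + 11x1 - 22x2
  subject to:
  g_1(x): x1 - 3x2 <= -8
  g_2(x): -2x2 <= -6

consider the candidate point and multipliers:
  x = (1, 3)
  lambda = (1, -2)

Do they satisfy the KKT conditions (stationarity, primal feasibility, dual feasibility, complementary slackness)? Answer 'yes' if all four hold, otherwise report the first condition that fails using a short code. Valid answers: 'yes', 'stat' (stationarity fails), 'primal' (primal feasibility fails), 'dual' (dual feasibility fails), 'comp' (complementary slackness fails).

Gradient of f: grad f(x) = Q x + c = (-1, -1)
Constraint values g_i(x) = a_i^T x - b_i:
  g_1((1, 3)) = 0
  g_2((1, 3)) = 0
Stationarity residual: grad f(x) + sum_i lambda_i a_i = (0, 0)
  -> stationarity OK
Primal feasibility (all g_i <= 0): OK
Dual feasibility (all lambda_i >= 0): FAILS
Complementary slackness (lambda_i * g_i(x) = 0 for all i): OK

Verdict: the first failing condition is dual_feasibility -> dual.

dual


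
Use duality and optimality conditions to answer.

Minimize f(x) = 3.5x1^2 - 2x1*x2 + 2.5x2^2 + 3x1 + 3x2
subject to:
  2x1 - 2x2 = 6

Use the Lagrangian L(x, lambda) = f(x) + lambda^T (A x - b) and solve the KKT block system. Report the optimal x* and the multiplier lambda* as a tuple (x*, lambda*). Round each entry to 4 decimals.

Form the Lagrangian:
  L(x, lambda) = (1/2) x^T Q x + c^T x + lambda^T (A x - b)
Stationarity (grad_x L = 0): Q x + c + A^T lambda = 0.
Primal feasibility: A x = b.

This gives the KKT block system:
  [ Q   A^T ] [ x     ]   [-c ]
  [ A    0  ] [ lambda ] = [ b ]

Solving the linear system:
  x*      = (0.375, -2.625)
  lambda* = (-5.4375)
  f(x*)   = 12.9375

x* = (0.375, -2.625), lambda* = (-5.4375)


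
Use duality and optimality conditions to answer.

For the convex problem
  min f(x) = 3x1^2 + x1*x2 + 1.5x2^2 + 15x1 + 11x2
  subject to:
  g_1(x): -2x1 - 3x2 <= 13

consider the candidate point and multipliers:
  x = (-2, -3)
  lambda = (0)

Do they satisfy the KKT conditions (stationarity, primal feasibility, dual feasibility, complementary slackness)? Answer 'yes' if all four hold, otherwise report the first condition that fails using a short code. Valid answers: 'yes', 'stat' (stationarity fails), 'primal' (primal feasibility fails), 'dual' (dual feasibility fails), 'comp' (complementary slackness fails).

Gradient of f: grad f(x) = Q x + c = (0, 0)
Constraint values g_i(x) = a_i^T x - b_i:
  g_1((-2, -3)) = 0
Stationarity residual: grad f(x) + sum_i lambda_i a_i = (0, 0)
  -> stationarity OK
Primal feasibility (all g_i <= 0): OK
Dual feasibility (all lambda_i >= 0): OK
Complementary slackness (lambda_i * g_i(x) = 0 for all i): OK

Verdict: yes, KKT holds.

yes


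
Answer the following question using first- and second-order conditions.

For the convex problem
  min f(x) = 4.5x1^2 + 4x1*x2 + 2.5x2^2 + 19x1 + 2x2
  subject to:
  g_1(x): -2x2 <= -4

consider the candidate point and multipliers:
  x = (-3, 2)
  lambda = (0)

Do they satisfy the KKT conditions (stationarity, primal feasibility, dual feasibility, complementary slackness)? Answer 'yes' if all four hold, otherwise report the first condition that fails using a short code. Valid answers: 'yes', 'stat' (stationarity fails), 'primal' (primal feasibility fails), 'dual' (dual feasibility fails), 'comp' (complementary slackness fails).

Gradient of f: grad f(x) = Q x + c = (0, 0)
Constraint values g_i(x) = a_i^T x - b_i:
  g_1((-3, 2)) = 0
Stationarity residual: grad f(x) + sum_i lambda_i a_i = (0, 0)
  -> stationarity OK
Primal feasibility (all g_i <= 0): OK
Dual feasibility (all lambda_i >= 0): OK
Complementary slackness (lambda_i * g_i(x) = 0 for all i): OK

Verdict: yes, KKT holds.

yes


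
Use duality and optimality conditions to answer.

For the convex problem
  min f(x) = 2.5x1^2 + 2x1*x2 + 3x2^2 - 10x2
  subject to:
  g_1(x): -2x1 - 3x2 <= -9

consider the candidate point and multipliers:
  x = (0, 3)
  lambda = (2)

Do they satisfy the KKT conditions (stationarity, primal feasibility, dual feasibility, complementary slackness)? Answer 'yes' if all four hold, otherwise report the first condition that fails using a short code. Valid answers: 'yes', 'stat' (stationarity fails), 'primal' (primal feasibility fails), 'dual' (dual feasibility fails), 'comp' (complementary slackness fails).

Gradient of f: grad f(x) = Q x + c = (6, 8)
Constraint values g_i(x) = a_i^T x - b_i:
  g_1((0, 3)) = 0
Stationarity residual: grad f(x) + sum_i lambda_i a_i = (2, 2)
  -> stationarity FAILS
Primal feasibility (all g_i <= 0): OK
Dual feasibility (all lambda_i >= 0): OK
Complementary slackness (lambda_i * g_i(x) = 0 for all i): OK

Verdict: the first failing condition is stationarity -> stat.

stat


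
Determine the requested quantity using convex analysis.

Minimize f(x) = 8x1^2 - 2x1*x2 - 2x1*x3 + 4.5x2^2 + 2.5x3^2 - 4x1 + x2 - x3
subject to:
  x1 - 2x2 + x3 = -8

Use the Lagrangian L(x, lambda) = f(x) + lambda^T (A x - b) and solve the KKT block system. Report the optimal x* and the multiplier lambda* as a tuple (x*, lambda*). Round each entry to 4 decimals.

Form the Lagrangian:
  L(x, lambda) = (1/2) x^T Q x + c^T x + lambda^T (A x - b)
Stationarity (grad_x L = 0): Q x + c + A^T lambda = 0.
Primal feasibility: A x = b.

This gives the KKT block system:
  [ Q   A^T ] [ x     ]   [-c ]
  [ A    0  ] [ lambda ] = [ b ]

Solving the linear system:
  x*      = (-0.5139, 2.5096, -2.467)
  lambda* = (12.307)
  f(x*)   = 52.7441

x* = (-0.5139, 2.5096, -2.467), lambda* = (12.307)


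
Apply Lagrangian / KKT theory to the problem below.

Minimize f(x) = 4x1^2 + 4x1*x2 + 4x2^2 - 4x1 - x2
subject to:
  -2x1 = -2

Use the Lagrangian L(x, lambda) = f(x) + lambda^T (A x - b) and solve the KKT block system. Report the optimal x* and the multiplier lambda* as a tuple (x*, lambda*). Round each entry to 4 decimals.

Form the Lagrangian:
  L(x, lambda) = (1/2) x^T Q x + c^T x + lambda^T (A x - b)
Stationarity (grad_x L = 0): Q x + c + A^T lambda = 0.
Primal feasibility: A x = b.

This gives the KKT block system:
  [ Q   A^T ] [ x     ]   [-c ]
  [ A    0  ] [ lambda ] = [ b ]

Solving the linear system:
  x*      = (1, -0.375)
  lambda* = (1.25)
  f(x*)   = -0.5625

x* = (1, -0.375), lambda* = (1.25)


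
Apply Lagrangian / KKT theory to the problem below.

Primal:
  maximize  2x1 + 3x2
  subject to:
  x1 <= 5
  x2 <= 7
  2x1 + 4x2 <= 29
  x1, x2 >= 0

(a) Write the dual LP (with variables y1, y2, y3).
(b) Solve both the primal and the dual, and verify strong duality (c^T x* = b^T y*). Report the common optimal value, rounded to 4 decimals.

The standard primal-dual pair for 'max c^T x s.t. A x <= b, x >= 0' is:
  Dual:  min b^T y  s.t.  A^T y >= c,  y >= 0.

So the dual LP is:
  minimize  5y1 + 7y2 + 29y3
  subject to:
    y1 + 2y3 >= 2
    y2 + 4y3 >= 3
    y1, y2, y3 >= 0

Solving the primal: x* = (5, 4.75).
  primal value c^T x* = 24.25.
Solving the dual: y* = (0.5, 0, 0.75).
  dual value b^T y* = 24.25.
Strong duality: c^T x* = b^T y*. Confirmed.

24.25


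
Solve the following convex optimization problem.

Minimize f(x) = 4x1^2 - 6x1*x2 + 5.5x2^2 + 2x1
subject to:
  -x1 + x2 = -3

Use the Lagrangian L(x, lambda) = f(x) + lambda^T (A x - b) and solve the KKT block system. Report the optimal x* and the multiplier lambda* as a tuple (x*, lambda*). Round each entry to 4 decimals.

Form the Lagrangian:
  L(x, lambda) = (1/2) x^T Q x + c^T x + lambda^T (A x - b)
Stationarity (grad_x L = 0): Q x + c + A^T lambda = 0.
Primal feasibility: A x = b.

This gives the KKT block system:
  [ Q   A^T ] [ x     ]   [-c ]
  [ A    0  ] [ lambda ] = [ b ]

Solving the linear system:
  x*      = (1.8571, -1.1429)
  lambda* = (23.7143)
  f(x*)   = 37.4286

x* = (1.8571, -1.1429), lambda* = (23.7143)


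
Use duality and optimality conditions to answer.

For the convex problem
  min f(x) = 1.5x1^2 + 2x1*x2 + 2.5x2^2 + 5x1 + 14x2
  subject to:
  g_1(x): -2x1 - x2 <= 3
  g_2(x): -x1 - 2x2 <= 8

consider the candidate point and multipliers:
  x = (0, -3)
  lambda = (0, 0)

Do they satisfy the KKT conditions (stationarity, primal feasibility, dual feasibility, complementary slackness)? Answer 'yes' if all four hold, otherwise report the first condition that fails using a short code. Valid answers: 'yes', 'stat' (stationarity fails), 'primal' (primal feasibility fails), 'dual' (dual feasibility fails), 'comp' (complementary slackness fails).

Gradient of f: grad f(x) = Q x + c = (-1, -1)
Constraint values g_i(x) = a_i^T x - b_i:
  g_1((0, -3)) = 0
  g_2((0, -3)) = -2
Stationarity residual: grad f(x) + sum_i lambda_i a_i = (-1, -1)
  -> stationarity FAILS
Primal feasibility (all g_i <= 0): OK
Dual feasibility (all lambda_i >= 0): OK
Complementary slackness (lambda_i * g_i(x) = 0 for all i): OK

Verdict: the first failing condition is stationarity -> stat.

stat


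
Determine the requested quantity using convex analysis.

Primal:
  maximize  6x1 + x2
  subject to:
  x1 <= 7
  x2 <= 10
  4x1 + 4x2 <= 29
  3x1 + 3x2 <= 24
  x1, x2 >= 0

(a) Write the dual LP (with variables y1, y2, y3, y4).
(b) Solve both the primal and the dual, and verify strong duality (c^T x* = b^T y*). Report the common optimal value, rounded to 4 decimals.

The standard primal-dual pair for 'max c^T x s.t. A x <= b, x >= 0' is:
  Dual:  min b^T y  s.t.  A^T y >= c,  y >= 0.

So the dual LP is:
  minimize  7y1 + 10y2 + 29y3 + 24y4
  subject to:
    y1 + 4y3 + 3y4 >= 6
    y2 + 4y3 + 3y4 >= 1
    y1, y2, y3, y4 >= 0

Solving the primal: x* = (7, 0.25).
  primal value c^T x* = 42.25.
Solving the dual: y* = (5, 0, 0.25, 0).
  dual value b^T y* = 42.25.
Strong duality: c^T x* = b^T y*. Confirmed.

42.25


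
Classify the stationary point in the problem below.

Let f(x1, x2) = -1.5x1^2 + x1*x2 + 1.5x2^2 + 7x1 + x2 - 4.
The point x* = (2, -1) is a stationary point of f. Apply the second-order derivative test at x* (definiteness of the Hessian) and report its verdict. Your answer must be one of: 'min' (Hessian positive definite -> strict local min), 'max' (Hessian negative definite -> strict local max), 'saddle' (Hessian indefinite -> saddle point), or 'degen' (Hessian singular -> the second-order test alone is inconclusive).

Compute the Hessian H = grad^2 f:
  H = [[-3, 1], [1, 3]]
Verify stationarity: grad f(x*) = H x* + g = (0, 0).
Eigenvalues of H: -3.1623, 3.1623.
Eigenvalues have mixed signs, so H is indefinite -> x* is a saddle point.

saddle


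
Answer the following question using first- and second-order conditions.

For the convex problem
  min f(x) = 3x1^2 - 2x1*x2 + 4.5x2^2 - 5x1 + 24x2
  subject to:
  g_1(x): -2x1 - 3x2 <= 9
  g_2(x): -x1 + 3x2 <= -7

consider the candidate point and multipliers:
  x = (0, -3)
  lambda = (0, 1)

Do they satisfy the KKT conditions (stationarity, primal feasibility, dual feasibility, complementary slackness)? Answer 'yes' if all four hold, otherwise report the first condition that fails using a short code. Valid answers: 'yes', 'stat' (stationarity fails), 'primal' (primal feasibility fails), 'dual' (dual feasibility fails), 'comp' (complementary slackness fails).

Gradient of f: grad f(x) = Q x + c = (1, -3)
Constraint values g_i(x) = a_i^T x - b_i:
  g_1((0, -3)) = 0
  g_2((0, -3)) = -2
Stationarity residual: grad f(x) + sum_i lambda_i a_i = (0, 0)
  -> stationarity OK
Primal feasibility (all g_i <= 0): OK
Dual feasibility (all lambda_i >= 0): OK
Complementary slackness (lambda_i * g_i(x) = 0 for all i): FAILS

Verdict: the first failing condition is complementary_slackness -> comp.

comp


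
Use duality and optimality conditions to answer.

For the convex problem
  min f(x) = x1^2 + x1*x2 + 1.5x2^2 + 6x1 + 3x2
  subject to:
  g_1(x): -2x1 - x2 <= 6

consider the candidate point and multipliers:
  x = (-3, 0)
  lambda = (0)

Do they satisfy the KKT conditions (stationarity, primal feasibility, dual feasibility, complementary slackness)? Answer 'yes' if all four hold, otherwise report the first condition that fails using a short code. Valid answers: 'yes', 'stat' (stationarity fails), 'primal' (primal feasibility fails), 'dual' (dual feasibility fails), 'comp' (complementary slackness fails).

Gradient of f: grad f(x) = Q x + c = (0, 0)
Constraint values g_i(x) = a_i^T x - b_i:
  g_1((-3, 0)) = 0
Stationarity residual: grad f(x) + sum_i lambda_i a_i = (0, 0)
  -> stationarity OK
Primal feasibility (all g_i <= 0): OK
Dual feasibility (all lambda_i >= 0): OK
Complementary slackness (lambda_i * g_i(x) = 0 for all i): OK

Verdict: yes, KKT holds.

yes


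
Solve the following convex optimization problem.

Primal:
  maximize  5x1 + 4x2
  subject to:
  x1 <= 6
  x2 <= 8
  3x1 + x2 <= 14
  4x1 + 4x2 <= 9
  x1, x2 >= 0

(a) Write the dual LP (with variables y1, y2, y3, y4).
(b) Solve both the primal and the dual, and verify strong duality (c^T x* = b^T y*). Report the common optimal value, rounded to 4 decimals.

The standard primal-dual pair for 'max c^T x s.t. A x <= b, x >= 0' is:
  Dual:  min b^T y  s.t.  A^T y >= c,  y >= 0.

So the dual LP is:
  minimize  6y1 + 8y2 + 14y3 + 9y4
  subject to:
    y1 + 3y3 + 4y4 >= 5
    y2 + y3 + 4y4 >= 4
    y1, y2, y3, y4 >= 0

Solving the primal: x* = (2.25, 0).
  primal value c^T x* = 11.25.
Solving the dual: y* = (0, 0, 0, 1.25).
  dual value b^T y* = 11.25.
Strong duality: c^T x* = b^T y*. Confirmed.

11.25


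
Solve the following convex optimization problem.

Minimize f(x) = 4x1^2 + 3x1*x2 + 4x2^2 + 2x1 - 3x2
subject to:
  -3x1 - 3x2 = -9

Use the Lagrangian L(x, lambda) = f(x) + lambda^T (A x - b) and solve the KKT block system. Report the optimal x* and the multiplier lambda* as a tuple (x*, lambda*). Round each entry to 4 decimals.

Form the Lagrangian:
  L(x, lambda) = (1/2) x^T Q x + c^T x + lambda^T (A x - b)
Stationarity (grad_x L = 0): Q x + c + A^T lambda = 0.
Primal feasibility: A x = b.

This gives the KKT block system:
  [ Q   A^T ] [ x     ]   [-c ]
  [ A    0  ] [ lambda ] = [ b ]

Solving the linear system:
  x*      = (1, 2)
  lambda* = (5.3333)
  f(x*)   = 22

x* = (1, 2), lambda* = (5.3333)


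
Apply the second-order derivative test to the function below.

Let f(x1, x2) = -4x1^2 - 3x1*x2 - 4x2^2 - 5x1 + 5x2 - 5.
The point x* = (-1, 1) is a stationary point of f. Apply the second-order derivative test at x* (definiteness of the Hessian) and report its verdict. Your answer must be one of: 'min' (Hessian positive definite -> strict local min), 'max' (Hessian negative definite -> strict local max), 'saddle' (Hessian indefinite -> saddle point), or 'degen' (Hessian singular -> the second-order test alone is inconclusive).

Compute the Hessian H = grad^2 f:
  H = [[-8, -3], [-3, -8]]
Verify stationarity: grad f(x*) = H x* + g = (0, 0).
Eigenvalues of H: -11, -5.
Both eigenvalues < 0, so H is negative definite -> x* is a strict local max.

max


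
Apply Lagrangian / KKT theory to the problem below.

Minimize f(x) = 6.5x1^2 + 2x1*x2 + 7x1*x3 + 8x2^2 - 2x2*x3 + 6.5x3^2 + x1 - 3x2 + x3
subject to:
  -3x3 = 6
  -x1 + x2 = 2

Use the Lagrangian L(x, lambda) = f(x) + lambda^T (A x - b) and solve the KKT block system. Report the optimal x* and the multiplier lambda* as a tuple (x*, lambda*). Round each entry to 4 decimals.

Form the Lagrangian:
  L(x, lambda) = (1/2) x^T Q x + c^T x + lambda^T (A x - b)
Stationarity (grad_x L = 0): Q x + c + A^T lambda = 0.
Primal feasibility: A x = b.

This gives the KKT block system:
  [ Q   A^T ] [ x     ]   [-c ]
  [ A    0  ] [ lambda ] = [ b ]

Solving the linear system:
  x*      = (-0.7273, 1.2727, -2)
  lambda* = (-10.8788, -19.9091)
  f(x*)   = 49.2727

x* = (-0.7273, 1.2727, -2), lambda* = (-10.8788, -19.9091)


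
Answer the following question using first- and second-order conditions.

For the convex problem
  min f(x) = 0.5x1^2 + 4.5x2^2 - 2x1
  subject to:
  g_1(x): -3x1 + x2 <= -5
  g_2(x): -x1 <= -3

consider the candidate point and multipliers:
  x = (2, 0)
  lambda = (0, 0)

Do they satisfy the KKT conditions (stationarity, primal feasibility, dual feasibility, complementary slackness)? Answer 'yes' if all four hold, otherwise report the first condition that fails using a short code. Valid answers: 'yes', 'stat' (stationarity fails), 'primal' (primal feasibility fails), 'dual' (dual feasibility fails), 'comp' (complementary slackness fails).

Gradient of f: grad f(x) = Q x + c = (0, 0)
Constraint values g_i(x) = a_i^T x - b_i:
  g_1((2, 0)) = -1
  g_2((2, 0)) = 1
Stationarity residual: grad f(x) + sum_i lambda_i a_i = (0, 0)
  -> stationarity OK
Primal feasibility (all g_i <= 0): FAILS
Dual feasibility (all lambda_i >= 0): OK
Complementary slackness (lambda_i * g_i(x) = 0 for all i): OK

Verdict: the first failing condition is primal_feasibility -> primal.

primal


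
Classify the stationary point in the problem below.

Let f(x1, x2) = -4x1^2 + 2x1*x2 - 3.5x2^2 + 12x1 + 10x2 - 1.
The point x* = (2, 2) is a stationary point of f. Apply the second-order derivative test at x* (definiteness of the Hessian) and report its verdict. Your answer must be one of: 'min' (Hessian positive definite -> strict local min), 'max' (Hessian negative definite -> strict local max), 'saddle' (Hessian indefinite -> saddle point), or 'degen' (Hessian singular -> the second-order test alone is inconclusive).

Compute the Hessian H = grad^2 f:
  H = [[-8, 2], [2, -7]]
Verify stationarity: grad f(x*) = H x* + g = (0, 0).
Eigenvalues of H: -9.5616, -5.4384.
Both eigenvalues < 0, so H is negative definite -> x* is a strict local max.

max


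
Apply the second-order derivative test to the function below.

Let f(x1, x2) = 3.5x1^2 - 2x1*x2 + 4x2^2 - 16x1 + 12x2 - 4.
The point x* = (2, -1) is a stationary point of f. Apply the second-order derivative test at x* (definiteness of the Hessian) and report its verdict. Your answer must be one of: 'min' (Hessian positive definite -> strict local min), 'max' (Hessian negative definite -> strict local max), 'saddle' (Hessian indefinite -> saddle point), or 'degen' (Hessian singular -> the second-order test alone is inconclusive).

Compute the Hessian H = grad^2 f:
  H = [[7, -2], [-2, 8]]
Verify stationarity: grad f(x*) = H x* + g = (0, 0).
Eigenvalues of H: 5.4384, 9.5616.
Both eigenvalues > 0, so H is positive definite -> x* is a strict local min.

min


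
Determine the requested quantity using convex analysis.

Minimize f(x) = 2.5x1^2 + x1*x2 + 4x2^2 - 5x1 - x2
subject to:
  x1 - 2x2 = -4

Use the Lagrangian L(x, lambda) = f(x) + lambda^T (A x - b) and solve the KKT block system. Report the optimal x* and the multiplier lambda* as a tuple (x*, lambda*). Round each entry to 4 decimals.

Form the Lagrangian:
  L(x, lambda) = (1/2) x^T Q x + c^T x + lambda^T (A x - b)
Stationarity (grad_x L = 0): Q x + c + A^T lambda = 0.
Primal feasibility: A x = b.

This gives the KKT block system:
  [ Q   A^T ] [ x     ]   [-c ]
  [ A    0  ] [ lambda ] = [ b ]

Solving the linear system:
  x*      = (-0.5625, 1.7187)
  lambda* = (6.0937)
  f(x*)   = 12.7344

x* = (-0.5625, 1.7187), lambda* = (6.0937)


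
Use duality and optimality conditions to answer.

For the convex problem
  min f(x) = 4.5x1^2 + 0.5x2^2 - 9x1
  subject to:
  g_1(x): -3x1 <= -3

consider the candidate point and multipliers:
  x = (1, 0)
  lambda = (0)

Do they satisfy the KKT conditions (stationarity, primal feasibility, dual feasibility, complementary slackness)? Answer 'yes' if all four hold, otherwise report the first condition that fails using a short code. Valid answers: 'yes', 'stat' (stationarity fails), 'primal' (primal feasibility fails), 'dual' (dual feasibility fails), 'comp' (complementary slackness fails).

Gradient of f: grad f(x) = Q x + c = (0, 0)
Constraint values g_i(x) = a_i^T x - b_i:
  g_1((1, 0)) = 0
Stationarity residual: grad f(x) + sum_i lambda_i a_i = (0, 0)
  -> stationarity OK
Primal feasibility (all g_i <= 0): OK
Dual feasibility (all lambda_i >= 0): OK
Complementary slackness (lambda_i * g_i(x) = 0 for all i): OK

Verdict: yes, KKT holds.

yes


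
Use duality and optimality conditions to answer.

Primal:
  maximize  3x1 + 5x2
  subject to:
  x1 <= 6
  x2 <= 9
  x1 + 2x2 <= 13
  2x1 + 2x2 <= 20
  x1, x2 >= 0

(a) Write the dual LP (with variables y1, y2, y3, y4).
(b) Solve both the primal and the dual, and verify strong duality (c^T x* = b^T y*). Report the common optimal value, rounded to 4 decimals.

The standard primal-dual pair for 'max c^T x s.t. A x <= b, x >= 0' is:
  Dual:  min b^T y  s.t.  A^T y >= c,  y >= 0.

So the dual LP is:
  minimize  6y1 + 9y2 + 13y3 + 20y4
  subject to:
    y1 + y3 + 2y4 >= 3
    y2 + 2y3 + 2y4 >= 5
    y1, y2, y3, y4 >= 0

Solving the primal: x* = (6, 3.5).
  primal value c^T x* = 35.5.
Solving the dual: y* = (0.5, 0, 2.5, 0).
  dual value b^T y* = 35.5.
Strong duality: c^T x* = b^T y*. Confirmed.

35.5


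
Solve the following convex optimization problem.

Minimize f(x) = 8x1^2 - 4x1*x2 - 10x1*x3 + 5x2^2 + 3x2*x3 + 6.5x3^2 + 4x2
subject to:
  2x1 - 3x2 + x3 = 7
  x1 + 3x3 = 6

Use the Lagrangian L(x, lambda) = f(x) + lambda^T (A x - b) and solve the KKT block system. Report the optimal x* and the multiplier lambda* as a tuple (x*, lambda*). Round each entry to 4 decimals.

Form the Lagrangian:
  L(x, lambda) = (1/2) x^T Q x + c^T x + lambda^T (A x - b)
Stationarity (grad_x L = 0): Q x + c + A^T lambda = 0.
Primal feasibility: A x = b.

This gives the KKT block system:
  [ Q   A^T ] [ x     ]   [-c ]
  [ A    0  ] [ lambda ] = [ b ]

Solving the linear system:
  x*      = (1.1107, -1.0496, 1.6298)
  lambda* = (-2.0165, -1.6383)
  f(x*)   = 9.8736

x* = (1.1107, -1.0496, 1.6298), lambda* = (-2.0165, -1.6383)
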